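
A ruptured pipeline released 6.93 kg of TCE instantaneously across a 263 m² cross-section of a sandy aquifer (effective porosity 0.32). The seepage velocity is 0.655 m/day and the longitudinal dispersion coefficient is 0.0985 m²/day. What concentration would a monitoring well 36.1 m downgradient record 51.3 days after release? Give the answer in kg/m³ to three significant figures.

0.00759 kg/m³

For an instantaneous plane source, C(x,t) = M/(n_e·A·√(4πDt)) · exp(−(x−vt)²/(4Dt)), with n_e·A the pore (flow) area.
Plume center vt = 0.655 × 51.3 = 33.6015 m, so the well at 36.1 m is 2.4985 m downgradient of the peak.
√(4πDt) = 7.969 m, giving peak height M/(n_e·A·√(4πDt)) = 6.93/(0.32 × 263 × 7.969) = 0.01033 kg/m³.
(x−vt)²/(4Dt) = (2.4985)²/(4 × 0.0985 × 51.3) = 0.3088; exp(−0.3088) = 0.7343.
C = 0.01033 × 0.7343 = 0.00759 kg/m³.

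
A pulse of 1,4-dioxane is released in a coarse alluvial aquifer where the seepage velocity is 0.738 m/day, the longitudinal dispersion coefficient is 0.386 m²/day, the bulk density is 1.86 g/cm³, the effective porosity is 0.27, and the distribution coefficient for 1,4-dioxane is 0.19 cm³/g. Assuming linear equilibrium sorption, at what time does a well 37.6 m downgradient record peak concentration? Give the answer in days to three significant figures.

Retardation factor R = 1 + ρ_b·K_d/n = 1 + 1.86 × 0.19/0.27 = 2.309.
Sorption retards both mechanisms: v_R = v/R = 0.3196 m/day, D_R = D/R = 0.1672 m²/day.
Peak time from v_R²t² + 2D_R t − x² = 0: t = (√(D_R² + v_R²x²) − D_R)/v_R².
√(D_R² + v_R²x²) = √(0.1672² + 0.3196² × 37.6²) = 12.02; v_R² = 0.1021.
t = (12.02 − 0.1672)/0.1021 = 116 days.

116 days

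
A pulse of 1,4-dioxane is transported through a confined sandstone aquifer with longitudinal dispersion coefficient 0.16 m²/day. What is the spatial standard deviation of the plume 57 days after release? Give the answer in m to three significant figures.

Dispersive spreading gives a Gaussian with σ² = 2Dt; advection only shifts the center.
σ = √(2 × 0.16 × 57) = 4.27 m.

4.27 m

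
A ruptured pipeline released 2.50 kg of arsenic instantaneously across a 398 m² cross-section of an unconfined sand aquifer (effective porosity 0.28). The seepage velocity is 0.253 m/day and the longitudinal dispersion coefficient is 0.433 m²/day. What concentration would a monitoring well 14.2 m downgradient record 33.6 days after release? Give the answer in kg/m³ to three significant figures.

0.000949 kg/m³

For an instantaneous plane source, C(x,t) = M/(n_e·A·√(4πDt)) · exp(−(x−vt)²/(4Dt)), with n_e·A the pore (flow) area.
Plume center vt = 0.253 × 33.6 = 8.5008 m, so the well at 14.2 m is 5.6992 m downgradient of the peak.
√(4πDt) = 13.52 m, giving peak height M/(n_e·A·√(4πDt)) = 2.50/(0.28 × 398 × 13.52) = 0.001659 kg/m³.
(x−vt)²/(4Dt) = (5.6992)²/(4 × 0.433 × 33.6) = 0.5581; exp(−0.5581) = 0.5723.
C = 0.001659 × 0.5723 = 0.000949 kg/m³.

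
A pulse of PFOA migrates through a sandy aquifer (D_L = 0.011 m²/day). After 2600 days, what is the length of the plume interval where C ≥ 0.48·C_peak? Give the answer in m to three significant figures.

The plume is Gaussian with σ = √(2Dt) = √(2 × 0.011 × 2600) = 7.563 m.
C/C_peak = exp(−Δx²/(2σ²)) = 0.48 ⇒ Δx = σ·√(−2 ln 0.48) = 7.563 × 1.212 = 9.166 m.
Width = 2Δx = 18.3 m.

18.3 m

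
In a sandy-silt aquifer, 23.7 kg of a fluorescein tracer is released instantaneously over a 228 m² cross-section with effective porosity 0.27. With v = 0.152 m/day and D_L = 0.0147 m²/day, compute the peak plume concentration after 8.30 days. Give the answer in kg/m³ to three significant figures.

The peak of an instantaneous 1D plume sits at x = vt; there the Gaussian factor is 1 and C_max = M/(n_e·A·√(4πDt)), where n_e·A is the pore area the mass is dissolved in.
√(4πDt) = √(4π × 0.0147 × 8.30) = 1.238 m, so C_max = 23.7/(0.27 × 228 × 1.238) = 0.311 kg/m³.

0.311 kg/m³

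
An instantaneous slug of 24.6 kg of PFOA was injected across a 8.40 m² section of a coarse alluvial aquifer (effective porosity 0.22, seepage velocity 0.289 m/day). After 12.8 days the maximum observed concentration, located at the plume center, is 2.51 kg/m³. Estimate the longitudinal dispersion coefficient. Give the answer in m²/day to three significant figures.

At the plume center C_max = M/(n_e·A·√(4πDt)), so D = M²/(4πt·(n_e·A·C_max)²).
n_e·A·C_max = 0.22 × 8.40 × 2.51 = 4.638 kg/m.
D = 24.6²/(4π × 12.8 × 4.638²) = 0.175 m²/day.

0.175 m²/day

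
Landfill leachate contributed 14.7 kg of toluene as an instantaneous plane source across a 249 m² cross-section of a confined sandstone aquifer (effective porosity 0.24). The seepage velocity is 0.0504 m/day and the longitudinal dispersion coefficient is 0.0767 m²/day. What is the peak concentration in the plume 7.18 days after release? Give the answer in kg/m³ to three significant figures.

The peak of an instantaneous 1D plume sits at x = vt; there the Gaussian factor is 1 and C_max = M/(n_e·A·√(4πDt)), where n_e·A is the pore area the mass is dissolved in.
√(4πDt) = √(4π × 0.0767 × 7.18) = 2.631 m, so C_max = 14.7/(0.24 × 249 × 2.631) = 0.0935 kg/m³.

0.0935 kg/m³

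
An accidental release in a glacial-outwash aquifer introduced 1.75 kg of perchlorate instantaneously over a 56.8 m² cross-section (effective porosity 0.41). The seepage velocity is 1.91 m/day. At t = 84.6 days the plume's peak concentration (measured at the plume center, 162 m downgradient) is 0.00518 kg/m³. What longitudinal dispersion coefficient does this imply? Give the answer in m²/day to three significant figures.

0.198 m²/day

At the plume center C_max = M/(n_e·A·√(4πDt)), so D = M²/(4πt·(n_e·A·C_max)²).
n_e·A·C_max = 0.41 × 56.8 × 0.00518 = 0.1206 kg/m.
D = 1.75²/(4π × 84.6 × 0.1206²) = 0.198 m²/day.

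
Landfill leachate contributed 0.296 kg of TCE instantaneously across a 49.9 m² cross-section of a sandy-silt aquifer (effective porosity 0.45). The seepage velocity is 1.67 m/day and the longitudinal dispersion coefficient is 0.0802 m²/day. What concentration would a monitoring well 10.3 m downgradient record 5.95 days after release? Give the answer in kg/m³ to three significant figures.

0.00502 kg/m³

For an instantaneous plane source, C(x,t) = M/(n_e·A·√(4πDt)) · exp(−(x−vt)²/(4Dt)), with n_e·A the pore (flow) area.
Plume center vt = 1.67 × 5.95 = 9.9365 m, so the well at 10.3 m is 0.3635 m downgradient of the peak.
√(4πDt) = 2.449 m, giving peak height M/(n_e·A·√(4πDt)) = 0.296/(0.45 × 49.9 × 2.449) = 0.005383 kg/m³.
(x−vt)²/(4Dt) = (0.3635)²/(4 × 0.0802 × 5.95) = 0.06922; exp(−0.06922) = 0.9331.
C = 0.005383 × 0.9331 = 0.00502 kg/m³.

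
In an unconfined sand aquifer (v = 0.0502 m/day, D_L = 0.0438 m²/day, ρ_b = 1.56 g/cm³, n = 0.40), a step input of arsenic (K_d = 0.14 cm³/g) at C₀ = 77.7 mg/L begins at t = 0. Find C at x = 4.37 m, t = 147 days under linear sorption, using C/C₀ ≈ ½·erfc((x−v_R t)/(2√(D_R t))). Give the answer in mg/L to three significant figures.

43.2 mg/L

Retardation factor R = 1 + ρ_b·K_d/n = 1 + 1.56 × 0.14/0.40 = 1.546.
Sorption retards both mechanisms: v_R = v/R = 0.03247 m/day, D_R = D/R = 0.02833 m²/day.
v_R·t = 0.03247 × 147 = 4.77309 m; 2√(D_R t) = 4.081 m; argument = (4.37 − 4.77309)/4.081 = -0.09877.
C = C₀ × ½·erfc(-0.09877) = 77.7 × 0.5555 = 43.2 mg/L.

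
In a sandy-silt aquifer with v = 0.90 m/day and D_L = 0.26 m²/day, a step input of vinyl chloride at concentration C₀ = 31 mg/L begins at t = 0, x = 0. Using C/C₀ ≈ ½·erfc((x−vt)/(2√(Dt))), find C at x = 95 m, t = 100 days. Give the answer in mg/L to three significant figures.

For a continuous step input, C/C₀ ≈ ½·erfc((x−vt)/(2√(Dt))).
vt = 0.90 × 100 = 90 m and 2√(Dt) = 2√(0.26 × 100) = 10.20 m.
Argument (x−vt)/(2√(Dt)) = (95 − 90)/10.20 = 0.4902; ½·erfc(0.4902) = 0.2441.
C = 31 × 0.2441 = 7.57 mg/L.

7.57 mg/L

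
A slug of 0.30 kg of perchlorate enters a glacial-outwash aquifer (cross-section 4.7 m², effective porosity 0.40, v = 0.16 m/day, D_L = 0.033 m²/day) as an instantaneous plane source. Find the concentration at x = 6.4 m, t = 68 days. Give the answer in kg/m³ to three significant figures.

0.00321 kg/m³

For an instantaneous plane source, C(x,t) = M/(n_e·A·√(4πDt)) · exp(−(x−vt)²/(4Dt)), with n_e·A the pore (flow) area.
Plume center vt = 0.16 × 68 = 10.88 m, so the well at 6.4 m is 4.48 m upgradient of the peak.
√(4πDt) = 5.310 m, giving peak height M/(n_e·A·√(4πDt)) = 0.30/(0.40 × 4.7 × 5.310) = 0.03005 kg/m³.
(x−vt)²/(4Dt) = (-4.48)²/(4 × 0.033 × 68) = 2.236; exp(−2.236) = 0.1069.
C = 0.03005 × 0.1069 = 0.00321 kg/m³.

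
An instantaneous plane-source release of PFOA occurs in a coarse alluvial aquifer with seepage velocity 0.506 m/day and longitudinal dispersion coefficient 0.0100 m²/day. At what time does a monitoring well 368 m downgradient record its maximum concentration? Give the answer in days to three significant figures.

For the 1D instantaneous-source solution, setting ∂C/∂t = 0 at fixed x gives v²t² + 2Dt − x² = 0, so t = (√(D² + v²x²) − D)/v².
√(D² + v²x²) = √(0.0100² + 0.506² × 368²) = 186.2; v² = 0.256036.
t = (186.2 − 0.0100)/0.256036 = 727 days (vs. the pure-advection estimate x/v = 727 d).

727 days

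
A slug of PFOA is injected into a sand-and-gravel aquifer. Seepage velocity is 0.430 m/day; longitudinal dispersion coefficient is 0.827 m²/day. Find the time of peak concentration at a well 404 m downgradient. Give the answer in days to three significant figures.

For the 1D instantaneous-source solution, setting ∂C/∂t = 0 at fixed x gives v²t² + 2Dt − x² = 0, so t = (√(D² + v²x²) − D)/v².
√(D² + v²x²) = √(0.827² + 0.430² × 404²) = 173.7; v² = 0.1849.
t = (173.7 − 0.827)/0.1849 = 935 days (vs. the pure-advection estimate x/v = 940 d).

935 days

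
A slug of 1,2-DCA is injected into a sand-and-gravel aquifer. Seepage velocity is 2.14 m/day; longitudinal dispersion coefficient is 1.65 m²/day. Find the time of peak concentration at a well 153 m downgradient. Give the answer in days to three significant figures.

For the 1D instantaneous-source solution, setting ∂C/∂t = 0 at fixed x gives v²t² + 2Dt − x² = 0, so t = (√(D² + v²x²) − D)/v².
√(D² + v²x²) = √(1.65² + 2.14² × 153²) = 327.4; v² = 4.5796.
t = (327.4 − 1.65)/4.5796 = 71.1 days (vs. the pure-advection estimate x/v = 71.5 d).

71.1 days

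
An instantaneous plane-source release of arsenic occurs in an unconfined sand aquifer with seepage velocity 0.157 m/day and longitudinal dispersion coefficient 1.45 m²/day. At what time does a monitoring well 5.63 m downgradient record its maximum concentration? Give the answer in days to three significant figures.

10.1 days

For the 1D instantaneous-source solution, setting ∂C/∂t = 0 at fixed x gives v²t² + 2Dt − x² = 0, so t = (√(D² + v²x²) − D)/v².
√(D² + v²x²) = √(1.45² + 0.157² × 5.63²) = 1.698; v² = 0.024649.
t = (1.698 − 1.45)/0.024649 = 10.1 days (vs. the pure-advection estimate x/v = 35.9 d).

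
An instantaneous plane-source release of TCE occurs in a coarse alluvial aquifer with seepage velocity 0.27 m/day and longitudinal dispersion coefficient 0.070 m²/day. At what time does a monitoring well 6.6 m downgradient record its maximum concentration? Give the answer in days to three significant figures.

For the 1D instantaneous-source solution, setting ∂C/∂t = 0 at fixed x gives v²t² + 2Dt − x² = 0, so t = (√(D² + v²x²) − D)/v².
√(D² + v²x²) = √(0.070² + 0.27² × 6.6²) = 1.783; v² = 0.0729.
t = (1.783 − 0.070)/0.0729 = 23.5 days (vs. the pure-advection estimate x/v = 24.4 d).

23.5 days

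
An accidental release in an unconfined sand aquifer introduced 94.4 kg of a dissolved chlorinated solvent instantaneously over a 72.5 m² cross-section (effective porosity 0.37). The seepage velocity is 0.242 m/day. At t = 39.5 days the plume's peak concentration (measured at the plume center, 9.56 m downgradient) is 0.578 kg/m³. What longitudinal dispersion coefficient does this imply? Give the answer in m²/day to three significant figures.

At the plume center C_max = M/(n_e·A·√(4πDt)), so D = M²/(4πt·(n_e·A·C_max)²).
n_e·A·C_max = 0.37 × 72.5 × 0.578 = 15.50 kg/m.
D = 94.4²/(4π × 39.5 × 15.50²) = 0.0747 m²/day.

0.0747 m²/day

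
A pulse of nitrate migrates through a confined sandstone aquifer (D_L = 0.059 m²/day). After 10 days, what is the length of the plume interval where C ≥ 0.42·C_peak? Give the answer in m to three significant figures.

2.86 m

The plume is Gaussian with σ = √(2Dt) = √(2 × 0.059 × 10) = 1.086 m.
C/C_peak = exp(−Δx²/(2σ²)) = 0.42 ⇒ Δx = σ·√(−2 ln 0.42) = 1.086 × 1.317 = 1.430 m.
Width = 2Δx = 2.86 m.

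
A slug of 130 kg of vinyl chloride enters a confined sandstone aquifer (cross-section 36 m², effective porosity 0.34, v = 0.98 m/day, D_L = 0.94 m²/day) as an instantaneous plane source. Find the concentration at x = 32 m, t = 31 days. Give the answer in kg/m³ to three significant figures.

For an instantaneous plane source, C(x,t) = M/(n_e·A·√(4πDt)) · exp(−(x−vt)²/(4Dt)), with n_e·A the pore (flow) area.
Plume center vt = 0.98 × 31 = 30.38 m, so the well at 32 m is 1.62 m downgradient of the peak.
√(4πDt) = 19.14 m, giving peak height M/(n_e·A·√(4πDt)) = 130/(0.34 × 36 × 19.14) = 0.5549 kg/m³.
(x−vt)²/(4Dt) = (1.62)²/(4 × 0.94 × 31) = 0.02252; exp(−0.02252) = 0.9777.
C = 0.5549 × 0.9777 = 0.543 kg/m³.

0.543 kg/m³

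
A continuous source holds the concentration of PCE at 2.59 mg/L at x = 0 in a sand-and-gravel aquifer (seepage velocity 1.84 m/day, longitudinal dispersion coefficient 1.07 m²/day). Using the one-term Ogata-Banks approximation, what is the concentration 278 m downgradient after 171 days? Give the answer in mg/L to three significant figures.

For a continuous step input, C/C₀ ≈ ½·erfc((x−vt)/(2√(Dt))).
vt = 1.84 × 171 = 314.64 m and 2√(Dt) = 2√(1.07 × 171) = 27.05 m.
Argument (x−vt)/(2√(Dt)) = (278 − 314.64)/27.05 = -1.355; ½·erfc(-1.355) = 0.9723.
C = 2.59 × 0.9723 = 2.52 mg/L.

2.52 mg/L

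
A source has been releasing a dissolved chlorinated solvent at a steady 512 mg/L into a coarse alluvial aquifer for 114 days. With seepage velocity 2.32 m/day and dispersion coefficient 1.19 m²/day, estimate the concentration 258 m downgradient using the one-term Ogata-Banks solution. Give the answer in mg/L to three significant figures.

334 mg/L

For a continuous step input, C/C₀ ≈ ½·erfc((x−vt)/(2√(Dt))).
vt = 2.32 × 114 = 264.48 m and 2√(Dt) = 2√(1.19 × 114) = 23.29 m.
Argument (x−vt)/(2√(Dt)) = (258 − 264.48)/23.29 = -0.2782; ½·erfc(-0.2782) = 0.6530.
C = 512 × 0.6530 = 334 mg/L.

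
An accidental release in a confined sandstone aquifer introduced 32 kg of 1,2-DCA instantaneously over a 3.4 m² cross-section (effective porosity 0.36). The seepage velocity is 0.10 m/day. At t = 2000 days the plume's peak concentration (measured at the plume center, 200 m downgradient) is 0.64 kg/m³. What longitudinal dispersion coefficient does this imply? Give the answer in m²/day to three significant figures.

0.0664 m²/day

At the plume center C_max = M/(n_e·A·√(4πDt)), so D = M²/(4πt·(n_e·A·C_max)²).
n_e·A·C_max = 0.36 × 3.4 × 0.64 = 0.7834 kg/m.
D = 32²/(4π × 2000 × 0.7834²) = 0.0664 m²/day.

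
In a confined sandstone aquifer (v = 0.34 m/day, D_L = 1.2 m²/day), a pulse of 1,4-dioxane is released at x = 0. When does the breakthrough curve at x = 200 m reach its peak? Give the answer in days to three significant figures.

578 days

For the 1D instantaneous-source solution, setting ∂C/∂t = 0 at fixed x gives v²t² + 2Dt − x² = 0, so t = (√(D² + v²x²) − D)/v².
√(D² + v²x²) = √(1.2² + 0.34² × 200²) = 68.01; v² = 0.1156.
t = (68.01 − 1.2)/0.1156 = 578 days (vs. the pure-advection estimate x/v = 588 d).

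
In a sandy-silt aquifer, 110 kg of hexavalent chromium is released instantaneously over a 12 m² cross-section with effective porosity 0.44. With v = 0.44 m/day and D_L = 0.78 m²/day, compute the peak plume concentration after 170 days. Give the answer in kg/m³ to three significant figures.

0.510 kg/m³

The peak of an instantaneous 1D plume sits at x = vt; there the Gaussian factor is 1 and C_max = M/(n_e·A·√(4πDt)), where n_e·A is the pore area the mass is dissolved in.
√(4πDt) = √(4π × 0.78 × 170) = 40.82 m, so C_max = 110/(0.44 × 12 × 40.82) = 0.510 kg/m³.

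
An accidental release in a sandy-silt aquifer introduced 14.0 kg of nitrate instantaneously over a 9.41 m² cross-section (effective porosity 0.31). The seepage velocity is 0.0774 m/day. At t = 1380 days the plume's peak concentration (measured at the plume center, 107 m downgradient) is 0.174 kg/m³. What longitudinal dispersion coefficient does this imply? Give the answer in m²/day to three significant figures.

At the plume center C_max = M/(n_e·A·√(4πDt)), so D = M²/(4πt·(n_e·A·C_max)²).
n_e·A·C_max = 0.31 × 9.41 × 0.174 = 0.5076 kg/m.
D = 14.0²/(4π × 1380 × 0.5076²) = 0.0439 m²/day.

0.0439 m²/day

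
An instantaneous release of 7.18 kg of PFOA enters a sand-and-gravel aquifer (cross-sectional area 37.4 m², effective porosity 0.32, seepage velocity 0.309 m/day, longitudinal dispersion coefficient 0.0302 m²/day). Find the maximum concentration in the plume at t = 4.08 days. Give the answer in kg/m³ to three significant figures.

The peak of an instantaneous 1D plume sits at x = vt; there the Gaussian factor is 1 and C_max = M/(n_e·A·√(4πDt)), where n_e·A is the pore area the mass is dissolved in.
√(4πDt) = √(4π × 0.0302 × 4.08) = 1.244 m, so C_max = 7.18/(0.32 × 37.4 × 1.244) = 0.482 kg/m³.

0.482 kg/m³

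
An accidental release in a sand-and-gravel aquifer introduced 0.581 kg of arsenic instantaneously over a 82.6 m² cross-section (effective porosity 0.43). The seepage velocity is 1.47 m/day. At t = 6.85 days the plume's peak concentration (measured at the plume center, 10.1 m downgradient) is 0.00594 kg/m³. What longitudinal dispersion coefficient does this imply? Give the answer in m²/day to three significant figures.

0.0881 m²/day

At the plume center C_max = M/(n_e·A·√(4πDt)), so D = M²/(4πt·(n_e·A·C_max)²).
n_e·A·C_max = 0.43 × 82.6 × 0.00594 = 0.2110 kg/m.
D = 0.581²/(4π × 6.85 × 0.2110²) = 0.0881 m²/day.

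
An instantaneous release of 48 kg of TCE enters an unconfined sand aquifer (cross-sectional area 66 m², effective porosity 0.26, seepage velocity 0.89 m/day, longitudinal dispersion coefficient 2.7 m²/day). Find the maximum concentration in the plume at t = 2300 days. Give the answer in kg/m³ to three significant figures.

The peak of an instantaneous 1D plume sits at x = vt; there the Gaussian factor is 1 and C_max = M/(n_e·A·√(4πDt)), where n_e·A is the pore area the mass is dissolved in.
√(4πDt) = √(4π × 2.7 × 2300) = 279.4 m, so C_max = 48/(0.26 × 66 × 279.4) = 0.0100 kg/m³.

0.0100 kg/m³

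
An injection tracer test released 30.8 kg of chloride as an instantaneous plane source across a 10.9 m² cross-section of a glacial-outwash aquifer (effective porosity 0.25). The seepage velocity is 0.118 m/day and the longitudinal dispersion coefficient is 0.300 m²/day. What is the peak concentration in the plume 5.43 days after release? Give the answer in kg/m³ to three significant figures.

The peak of an instantaneous 1D plume sits at x = vt; there the Gaussian factor is 1 and C_max = M/(n_e·A·√(4πDt)), where n_e·A is the pore area the mass is dissolved in.
√(4πDt) = √(4π × 0.300 × 5.43) = 4.524 m, so C_max = 30.8/(0.25 × 10.9 × 4.524) = 2.50 kg/m³.

2.50 kg/m³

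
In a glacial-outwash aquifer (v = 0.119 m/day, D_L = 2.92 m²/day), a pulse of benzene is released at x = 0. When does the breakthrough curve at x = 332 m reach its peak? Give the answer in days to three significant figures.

2590 days

For the 1D instantaneous-source solution, setting ∂C/∂t = 0 at fixed x gives v²t² + 2Dt − x² = 0, so t = (√(D² + v²x²) − D)/v².
√(D² + v²x²) = √(2.92² + 0.119² × 332²) = 39.62; v² = 0.014161.
t = (39.62 − 2.92)/0.014161 = 2590 days (vs. the pure-advection estimate x/v = 2790 d).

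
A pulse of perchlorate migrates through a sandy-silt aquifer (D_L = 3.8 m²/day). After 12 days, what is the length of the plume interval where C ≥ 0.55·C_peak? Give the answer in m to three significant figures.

The plume is Gaussian with σ = √(2Dt) = √(2 × 3.8 × 12) = 9.550 m.
C/C_peak = exp(−Δx²/(2σ²)) = 0.55 ⇒ Δx = σ·√(−2 ln 0.55) = 9.550 × 1.093 = 10.44 m.
Width = 2Δx = 20.9 m.

20.9 m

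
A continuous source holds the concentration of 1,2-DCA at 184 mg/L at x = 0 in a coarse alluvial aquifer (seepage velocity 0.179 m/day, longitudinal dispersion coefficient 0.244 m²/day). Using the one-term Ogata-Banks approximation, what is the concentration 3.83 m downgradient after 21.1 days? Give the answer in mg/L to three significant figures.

For a continuous step input, C/C₀ ≈ ½·erfc((x−vt)/(2√(Dt))).
vt = 0.179 × 21.1 = 3.7769 m and 2√(Dt) = 2√(0.244 × 21.1) = 4.538 m.
Argument (x−vt)/(2√(Dt)) = (3.83 − 3.7769)/4.538 = 0.01170; ½·erfc(0.01170) = 0.4934.
C = 184 × 0.4934 = 90.8 mg/L.

90.8 mg/L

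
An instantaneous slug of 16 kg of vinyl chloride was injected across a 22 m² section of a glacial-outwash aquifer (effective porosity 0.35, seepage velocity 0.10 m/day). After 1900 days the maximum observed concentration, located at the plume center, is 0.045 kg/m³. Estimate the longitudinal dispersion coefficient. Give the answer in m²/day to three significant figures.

At the plume center C_max = M/(n_e·A·√(4πDt)), so D = M²/(4πt·(n_e·A·C_max)²).
n_e·A·C_max = 0.35 × 22 × 0.045 = 0.3465 kg/m.
D = 16²/(4π × 1900 × 0.3465²) = 0.0893 m²/day.

0.0893 m²/day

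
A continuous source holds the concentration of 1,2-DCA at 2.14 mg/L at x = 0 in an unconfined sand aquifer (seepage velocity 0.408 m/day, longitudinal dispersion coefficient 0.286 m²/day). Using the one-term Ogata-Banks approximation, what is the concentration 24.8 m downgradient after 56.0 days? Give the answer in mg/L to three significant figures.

0.781 mg/L

For a continuous step input, C/C₀ ≈ ½·erfc((x−vt)/(2√(Dt))).
vt = 0.408 × 56.0 = 22.848 m and 2√(Dt) = 2√(0.286 × 56.0) = 8.004 m.
Argument (x−vt)/(2√(Dt)) = (24.8 − 22.848)/8.004 = 0.2439; ½·erfc(0.2439) = 0.3651.
C = 2.14 × 0.3651 = 0.781 mg/L.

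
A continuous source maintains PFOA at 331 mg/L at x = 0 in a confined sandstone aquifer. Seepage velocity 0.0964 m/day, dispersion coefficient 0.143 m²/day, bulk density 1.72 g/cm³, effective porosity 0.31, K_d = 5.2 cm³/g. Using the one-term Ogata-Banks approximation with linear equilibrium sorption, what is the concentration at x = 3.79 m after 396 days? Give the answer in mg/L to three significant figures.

Retardation factor R = 1 + ρ_b·K_d/n = 1 + 1.72 × 5.2/0.31 = 29.85.
Sorption retards both mechanisms: v_R = v/R = 0.003229 m/day, D_R = D/R = 0.004791 m²/day.
v_R·t = 0.003229 × 396 = 1.278684 m; 2√(D_R t) = 2.755 m; argument = (3.79 − 1.278684)/2.755 = 0.9115.
C = C₀ × ½·erfc(0.9115) = 331 × 0.09869 = 32.7 mg/L.

32.7 mg/L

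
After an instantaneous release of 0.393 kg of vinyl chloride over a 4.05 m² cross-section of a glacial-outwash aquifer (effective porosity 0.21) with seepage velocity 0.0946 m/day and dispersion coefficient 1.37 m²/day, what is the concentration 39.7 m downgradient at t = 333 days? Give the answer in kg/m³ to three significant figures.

0.00588 kg/m³

For an instantaneous plane source, C(x,t) = M/(n_e·A·√(4πDt)) · exp(−(x−vt)²/(4Dt)), with n_e·A the pore (flow) area.
Plume center vt = 0.0946 × 333 = 31.5018 m, so the well at 39.7 m is 8.1982 m downgradient of the peak.
√(4πDt) = 75.72 m, giving peak height M/(n_e·A·√(4πDt)) = 0.393/(0.21 × 4.05 × 75.72) = 0.006102 kg/m³.
(x−vt)²/(4Dt) = (8.1982)²/(4 × 1.37 × 333) = 0.03683; exp(−0.03683) = 0.9638.
C = 0.006102 × 0.9638 = 0.00588 kg/m³.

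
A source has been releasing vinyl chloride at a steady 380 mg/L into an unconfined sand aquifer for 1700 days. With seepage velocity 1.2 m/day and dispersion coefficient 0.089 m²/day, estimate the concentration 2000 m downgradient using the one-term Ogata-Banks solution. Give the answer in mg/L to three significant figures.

376 mg/L

For a continuous step input, C/C₀ ≈ ½·erfc((x−vt)/(2√(Dt))).
vt = 1.2 × 1700 = 2040 m and 2√(Dt) = 2√(0.089 × 1700) = 24.60 m.
Argument (x−vt)/(2√(Dt)) = (2000 − 2040)/24.60 = -1.626; ½·erfc(-1.626) = 0.9893.
C = 380 × 0.9893 = 376 mg/L.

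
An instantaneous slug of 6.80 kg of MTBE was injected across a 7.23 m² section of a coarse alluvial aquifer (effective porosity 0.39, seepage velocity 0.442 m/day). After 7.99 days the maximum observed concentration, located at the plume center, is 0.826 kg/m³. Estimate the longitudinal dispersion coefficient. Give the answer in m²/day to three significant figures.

At the plume center C_max = M/(n_e·A·√(4πDt)), so D = M²/(4πt·(n_e·A·C_max)²).
n_e·A·C_max = 0.39 × 7.23 × 0.826 = 2.329 kg/m.
D = 6.80²/(4π × 7.99 × 2.329²) = 0.0849 m²/day.

0.0849 m²/day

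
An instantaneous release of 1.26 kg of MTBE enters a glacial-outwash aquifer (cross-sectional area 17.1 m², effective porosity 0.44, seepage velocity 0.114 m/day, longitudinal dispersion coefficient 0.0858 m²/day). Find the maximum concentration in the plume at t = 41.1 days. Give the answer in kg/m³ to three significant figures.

The peak of an instantaneous 1D plume sits at x = vt; there the Gaussian factor is 1 and C_max = M/(n_e·A·√(4πDt)), where n_e·A is the pore area the mass is dissolved in.
√(4πDt) = √(4π × 0.0858 × 41.1) = 6.657 m, so C_max = 1.26/(0.44 × 17.1 × 6.657) = 0.0252 kg/m³.

0.0252 kg/m³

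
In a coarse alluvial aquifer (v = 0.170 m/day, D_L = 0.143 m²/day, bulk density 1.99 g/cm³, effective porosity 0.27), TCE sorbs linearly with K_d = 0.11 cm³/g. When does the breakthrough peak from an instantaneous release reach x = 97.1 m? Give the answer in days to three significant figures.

1030 days

Retardation factor R = 1 + ρ_b·K_d/n = 1 + 1.99 × 0.11/0.27 = 1.811.
Sorption retards both mechanisms: v_R = v/R = 0.09387 m/day, D_R = D/R = 0.07896 m²/day.
Peak time from v_R²t² + 2D_R t − x² = 0: t = (√(D_R² + v_R²x²) − D_R)/v_R².
√(D_R² + v_R²x²) = √(0.07896² + 0.09387² × 97.1²) = 9.115; v_R² = 0.008812.
t = (9.115 − 0.07896)/0.008812 = 1030 days.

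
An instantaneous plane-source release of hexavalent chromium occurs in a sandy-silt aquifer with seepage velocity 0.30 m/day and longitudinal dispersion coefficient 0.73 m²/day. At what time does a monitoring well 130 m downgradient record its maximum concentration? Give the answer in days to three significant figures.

For the 1D instantaneous-source solution, setting ∂C/∂t = 0 at fixed x gives v²t² + 2Dt − x² = 0, so t = (√(D² + v²x²) − D)/v².
√(D² + v²x²) = √(0.73² + 0.30² × 130²) = 39.01; v² = 0.09.
t = (39.01 − 0.73)/0.09 = 425 days (vs. the pure-advection estimate x/v = 433 d).

425 days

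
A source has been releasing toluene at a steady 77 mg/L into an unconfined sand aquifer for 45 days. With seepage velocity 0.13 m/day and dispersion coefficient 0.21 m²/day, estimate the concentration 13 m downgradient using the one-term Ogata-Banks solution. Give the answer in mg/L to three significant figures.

For a continuous step input, C/C₀ ≈ ½·erfc((x−vt)/(2√(Dt))).
vt = 0.13 × 45 = 5.85 m and 2√(Dt) = 2√(0.21 × 45) = 6.148 m.
Argument (x−vt)/(2√(Dt)) = (13 − 5.85)/6.148 = 1.163; ½·erfc(1.163) = 0.05001.
C = 77 × 0.05001 = 3.85 mg/L.

3.85 mg/L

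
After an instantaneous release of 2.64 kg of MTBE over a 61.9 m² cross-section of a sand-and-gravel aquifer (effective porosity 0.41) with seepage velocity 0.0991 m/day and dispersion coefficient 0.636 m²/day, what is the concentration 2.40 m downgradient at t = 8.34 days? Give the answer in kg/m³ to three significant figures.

For an instantaneous plane source, C(x,t) = M/(n_e·A·√(4πDt)) · exp(−(x−vt)²/(4Dt)), with n_e·A the pore (flow) area.
Plume center vt = 0.0991 × 8.34 = 0.826494 m, so the well at 2.40 m is 1.573506 m downgradient of the peak.
√(4πDt) = 8.164 m, giving peak height M/(n_e·A·√(4πDt)) = 2.64/(0.41 × 61.9 × 8.164) = 0.01274 kg/m³.
(x−vt)²/(4Dt) = (1.573506)²/(4 × 0.636 × 8.34) = 0.1167; exp(−0.1167) = 0.8899.
C = 0.01274 × 0.8899 = 0.0113 kg/m³.

0.0113 kg/m³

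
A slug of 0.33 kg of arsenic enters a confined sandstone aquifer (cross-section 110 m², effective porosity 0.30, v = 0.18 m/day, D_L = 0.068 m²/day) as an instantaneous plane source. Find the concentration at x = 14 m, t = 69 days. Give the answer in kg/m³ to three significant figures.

For an instantaneous plane source, C(x,t) = M/(n_e·A·√(4πDt)) · exp(−(x−vt)²/(4Dt)), with n_e·A the pore (flow) area.
Plume center vt = 0.18 × 69 = 12.42 m, so the well at 14 m is 1.58 m downgradient of the peak.
√(4πDt) = 7.679 m, giving peak height M/(n_e·A·√(4πDt)) = 0.33/(0.30 × 110 × 7.679) = 0.001302 kg/m³.
(x−vt)²/(4Dt) = (1.58)²/(4 × 0.068 × 69) = 0.1330; exp(−0.1330) = 0.8755.
C = 0.001302 × 0.8755 = 0.00114 kg/m³.

0.00114 kg/m³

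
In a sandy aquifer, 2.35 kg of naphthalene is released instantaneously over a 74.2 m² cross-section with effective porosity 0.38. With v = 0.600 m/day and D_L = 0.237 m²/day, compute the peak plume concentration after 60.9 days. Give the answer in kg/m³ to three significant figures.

The peak of an instantaneous 1D plume sits at x = vt; there the Gaussian factor is 1 and C_max = M/(n_e·A·√(4πDt)), where n_e·A is the pore area the mass is dissolved in.
√(4πDt) = √(4π × 0.237 × 60.9) = 13.47 m, so C_max = 2.35/(0.38 × 74.2 × 13.47) = 0.00619 kg/m³.

0.00619 kg/m³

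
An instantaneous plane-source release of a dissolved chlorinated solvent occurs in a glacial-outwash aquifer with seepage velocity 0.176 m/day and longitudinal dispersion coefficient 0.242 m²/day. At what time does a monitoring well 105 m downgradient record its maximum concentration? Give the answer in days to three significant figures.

589 days

For the 1D instantaneous-source solution, setting ∂C/∂t = 0 at fixed x gives v²t² + 2Dt − x² = 0, so t = (√(D² + v²x²) − D)/v².
√(D² + v²x²) = √(0.242² + 0.176² × 105²) = 18.48; v² = 0.030976.
t = (18.48 − 0.242)/0.030976 = 589 days (vs. the pure-advection estimate x/v = 597 d).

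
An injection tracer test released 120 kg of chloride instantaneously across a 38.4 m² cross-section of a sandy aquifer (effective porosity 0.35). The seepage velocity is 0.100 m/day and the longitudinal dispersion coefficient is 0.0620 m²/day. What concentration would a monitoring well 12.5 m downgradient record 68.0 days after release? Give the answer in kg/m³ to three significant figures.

For an instantaneous plane source, C(x,t) = M/(n_e·A·√(4πDt)) · exp(−(x−vt)²/(4Dt)), with n_e·A the pore (flow) area.
Plume center vt = 0.100 × 68.0 = 6.8 m, so the well at 12.5 m is 5.7 m downgradient of the peak.
√(4πDt) = 7.279 m, giving peak height M/(n_e·A·√(4πDt)) = 120/(0.35 × 38.4 × 7.279) = 1.227 kg/m³.
(x−vt)²/(4Dt) = (5.7)²/(4 × 0.0620 × 68.0) = 1.927; exp(−1.927) = 0.1456.
C = 1.227 × 0.1456 = 0.179 kg/m³.

0.179 kg/m³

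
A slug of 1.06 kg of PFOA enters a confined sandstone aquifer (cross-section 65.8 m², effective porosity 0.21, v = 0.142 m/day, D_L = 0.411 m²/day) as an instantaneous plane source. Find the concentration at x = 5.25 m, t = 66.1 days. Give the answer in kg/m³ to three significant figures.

0.00355 kg/m³

For an instantaneous plane source, C(x,t) = M/(n_e·A·√(4πDt)) · exp(−(x−vt)²/(4Dt)), with n_e·A the pore (flow) area.
Plume center vt = 0.142 × 66.1 = 9.3862 m, so the well at 5.25 m is 4.1362 m upgradient of the peak.
√(4πDt) = 18.48 m, giving peak height M/(n_e·A·√(4πDt)) = 1.06/(0.21 × 65.8 × 18.48) = 0.004151 kg/m³.
(x−vt)²/(4Dt) = (-4.1362)²/(4 × 0.411 × 66.1) = 0.1574; exp(−0.1574) = 0.8544.
C = 0.004151 × 0.8544 = 0.00355 kg/m³.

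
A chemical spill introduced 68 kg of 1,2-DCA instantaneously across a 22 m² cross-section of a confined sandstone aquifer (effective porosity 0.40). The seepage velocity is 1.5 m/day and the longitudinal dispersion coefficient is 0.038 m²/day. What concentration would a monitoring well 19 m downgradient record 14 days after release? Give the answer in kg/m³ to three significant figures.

For an instantaneous plane source, C(x,t) = M/(n_e·A·√(4πDt)) · exp(−(x−vt)²/(4Dt)), with n_e·A the pore (flow) area.
Plume center vt = 1.5 × 14 = 21 m, so the well at 19 m is 2 m upgradient of the peak.
√(4πDt) = 2.586 m, giving peak height M/(n_e·A·√(4πDt)) = 68/(0.40 × 22 × 2.586) = 2.988 kg/m³.
(x−vt)²/(4Dt) = (-2)²/(4 × 0.038 × 14) = 1.880; exp(−1.880) = 0.1526.
C = 2.988 × 0.1526 = 0.456 kg/m³.

0.456 kg/m³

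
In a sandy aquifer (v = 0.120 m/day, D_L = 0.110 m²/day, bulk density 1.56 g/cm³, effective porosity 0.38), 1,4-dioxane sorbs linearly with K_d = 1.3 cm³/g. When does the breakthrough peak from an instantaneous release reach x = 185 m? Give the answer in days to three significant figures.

Retardation factor R = 1 + ρ_b·K_d/n = 1 + 1.56 × 1.3/0.38 = 6.337.
Sorption retards both mechanisms: v_R = v/R = 0.01894 m/day, D_R = D/R = 0.01736 m²/day.
Peak time from v_R²t² + 2D_R t − x² = 0: t = (√(D_R² + v_R²x²) − D_R)/v_R².
√(D_R² + v_R²x²) = √(0.01736² + 0.01894² × 185²) = 3.504; v_R² = 0.0003587.
t = (3.504 − 0.01736)/0.0003587 = 9720 days.

9720 days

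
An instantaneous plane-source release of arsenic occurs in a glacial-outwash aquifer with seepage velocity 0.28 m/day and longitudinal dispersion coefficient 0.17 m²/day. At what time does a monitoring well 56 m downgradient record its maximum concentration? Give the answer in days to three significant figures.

For the 1D instantaneous-source solution, setting ∂C/∂t = 0 at fixed x gives v²t² + 2Dt − x² = 0, so t = (√(D² + v²x²) − D)/v².
√(D² + v²x²) = √(0.17² + 0.28² × 56²) = 15.68; v² = 0.0784.
t = (15.68 − 0.17)/0.0784 = 198 days (vs. the pure-advection estimate x/v = 200 d).

198 days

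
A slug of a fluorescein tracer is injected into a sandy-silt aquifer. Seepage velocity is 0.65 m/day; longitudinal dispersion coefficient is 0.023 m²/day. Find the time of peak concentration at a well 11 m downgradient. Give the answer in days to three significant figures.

For the 1D instantaneous-source solution, setting ∂C/∂t = 0 at fixed x gives v²t² + 2Dt − x² = 0, so t = (√(D² + v²x²) − D)/v².
√(D² + v²x²) = √(0.023² + 0.65² × 11²) = 7.150; v² = 0.4225.
t = (7.150 − 0.023)/0.4225 = 16.9 days (vs. the pure-advection estimate x/v = 16.9 d).

16.9 days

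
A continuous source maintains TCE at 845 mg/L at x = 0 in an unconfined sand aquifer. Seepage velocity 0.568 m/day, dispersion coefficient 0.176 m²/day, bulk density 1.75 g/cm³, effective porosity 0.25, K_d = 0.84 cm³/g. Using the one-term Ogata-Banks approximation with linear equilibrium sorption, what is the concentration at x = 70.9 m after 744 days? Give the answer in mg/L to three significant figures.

52.6 mg/L

Retardation factor R = 1 + ρ_b·K_d/n = 1 + 1.75 × 0.84/0.25 = 6.880.
Sorption retards both mechanisms: v_R = v/R = 0.08256 m/day, D_R = D/R = 0.02558 m²/day.
v_R·t = 0.08256 × 744 = 61.42464 m; 2√(D_R t) = 8.725 m; argument = (70.9 − 61.42464)/8.725 = 1.086.
C = C₀ × ½·erfc(1.086) = 845 × 0.06229 = 52.6 mg/L.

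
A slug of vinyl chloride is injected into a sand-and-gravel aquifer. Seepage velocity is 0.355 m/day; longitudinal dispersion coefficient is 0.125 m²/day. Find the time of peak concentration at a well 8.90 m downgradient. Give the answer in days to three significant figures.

For the 1D instantaneous-source solution, setting ∂C/∂t = 0 at fixed x gives v²t² + 2Dt − x² = 0, so t = (√(D² + v²x²) − D)/v².
√(D² + v²x²) = √(0.125² + 0.355² × 8.90²) = 3.162; v² = 0.126025.
t = (3.162 − 0.125)/0.126025 = 24.1 days (vs. the pure-advection estimate x/v = 25.1 d).

24.1 days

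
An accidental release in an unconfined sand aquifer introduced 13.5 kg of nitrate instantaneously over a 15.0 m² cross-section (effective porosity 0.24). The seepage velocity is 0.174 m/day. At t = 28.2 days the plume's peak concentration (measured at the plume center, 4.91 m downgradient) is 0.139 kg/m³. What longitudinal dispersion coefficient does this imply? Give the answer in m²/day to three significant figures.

At the plume center C_max = M/(n_e·A·√(4πDt)), so D = M²/(4πt·(n_e·A·C_max)²).
n_e·A·C_max = 0.24 × 15.0 × 0.139 = 0.5004 kg/m.
D = 13.5²/(4π × 28.2 × 0.5004²) = 2.05 m²/day.

2.05 m²/day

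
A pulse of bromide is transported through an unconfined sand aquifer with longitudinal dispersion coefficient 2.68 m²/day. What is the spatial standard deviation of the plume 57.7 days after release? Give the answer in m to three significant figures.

17.6 m

Dispersive spreading gives a Gaussian with σ² = 2Dt; advection only shifts the center.
σ = √(2 × 2.68 × 57.7) = 17.6 m.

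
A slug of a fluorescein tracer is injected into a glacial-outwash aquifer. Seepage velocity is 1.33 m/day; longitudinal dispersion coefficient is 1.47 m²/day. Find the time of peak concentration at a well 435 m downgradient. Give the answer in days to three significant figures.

326 days

For the 1D instantaneous-source solution, setting ∂C/∂t = 0 at fixed x gives v²t² + 2Dt − x² = 0, so t = (√(D² + v²x²) − D)/v².
√(D² + v²x²) = √(1.47² + 1.33² × 435²) = 578.6; v² = 1.7689.
t = (578.6 − 1.47)/1.7689 = 326 days (vs. the pure-advection estimate x/v = 327 d).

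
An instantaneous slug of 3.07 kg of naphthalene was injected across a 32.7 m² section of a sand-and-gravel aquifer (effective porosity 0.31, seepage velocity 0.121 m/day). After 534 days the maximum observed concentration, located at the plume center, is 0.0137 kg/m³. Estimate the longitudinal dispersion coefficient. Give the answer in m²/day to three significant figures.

0.0728 m²/day

At the plume center C_max = M/(n_e·A·√(4πDt)), so D = M²/(4πt·(n_e·A·C_max)²).
n_e·A·C_max = 0.31 × 32.7 × 0.0137 = 0.1389 kg/m.
D = 3.07²/(4π × 534 × 0.1389²) = 0.0728 m²/day.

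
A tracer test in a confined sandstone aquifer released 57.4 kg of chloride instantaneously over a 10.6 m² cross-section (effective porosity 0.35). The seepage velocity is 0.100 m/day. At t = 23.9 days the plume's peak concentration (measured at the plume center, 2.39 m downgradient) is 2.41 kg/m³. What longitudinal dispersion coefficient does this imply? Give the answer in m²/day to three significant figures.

0.137 m²/day

At the plume center C_max = M/(n_e·A·√(4πDt)), so D = M²/(4πt·(n_e·A·C_max)²).
n_e·A·C_max = 0.35 × 10.6 × 2.41 = 8.941 kg/m.
D = 57.4²/(4π × 23.9 × 8.941²) = 0.137 m²/day.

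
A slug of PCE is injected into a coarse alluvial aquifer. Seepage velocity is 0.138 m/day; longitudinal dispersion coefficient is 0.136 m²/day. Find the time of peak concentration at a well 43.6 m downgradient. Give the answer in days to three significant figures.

For the 1D instantaneous-source solution, setting ∂C/∂t = 0 at fixed x gives v²t² + 2Dt − x² = 0, so t = (√(D² + v²x²) − D)/v².
√(D² + v²x²) = √(0.136² + 0.138² × 43.6²) = 6.018; v² = 0.019044.
t = (6.018 − 0.136)/0.019044 = 309 days (vs. the pure-advection estimate x/v = 316 d).

309 days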